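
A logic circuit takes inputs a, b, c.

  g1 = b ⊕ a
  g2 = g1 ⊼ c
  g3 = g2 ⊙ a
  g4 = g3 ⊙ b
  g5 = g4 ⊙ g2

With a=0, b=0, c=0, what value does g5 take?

1

g1 = 0 ⊕ 0 = 0
g2 = 0 ⊼ 0 = 1
g3 = 1 ⊙ 0 = 0
g4 = 0 ⊙ 0 = 1
g5 = 1 ⊙ 1 = 1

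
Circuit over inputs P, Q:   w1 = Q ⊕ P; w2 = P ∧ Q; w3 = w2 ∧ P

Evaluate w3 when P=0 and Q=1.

0

w2 = 0 ∧ 1 = 0
w3 = 0 ∧ 0 = 0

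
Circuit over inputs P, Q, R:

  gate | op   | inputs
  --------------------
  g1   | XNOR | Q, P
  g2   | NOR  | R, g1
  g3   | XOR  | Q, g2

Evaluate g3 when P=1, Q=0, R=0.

g1 = 0 XNOR 1 = 0
g2 = 0 NOR 0 = 1
g3 = 0 XOR 1 = 1

1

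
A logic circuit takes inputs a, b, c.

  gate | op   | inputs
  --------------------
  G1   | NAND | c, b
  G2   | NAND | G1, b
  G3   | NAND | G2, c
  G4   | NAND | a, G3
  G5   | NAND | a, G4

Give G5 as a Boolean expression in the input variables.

G1 = c NAND b
G2 = G1 NAND b = (c NAND b) NAND b
G3 = G2 NAND c = ((c NAND b) NAND b) NAND c
G4 = a NAND G3 = a NAND (((c NAND b) NAND b) NAND c)
G5 = a NAND G4 = a NAND (a NAND (((c NAND b) NAND b) NAND c))

a NAND (a NAND (((c NAND b) NAND b) NAND c))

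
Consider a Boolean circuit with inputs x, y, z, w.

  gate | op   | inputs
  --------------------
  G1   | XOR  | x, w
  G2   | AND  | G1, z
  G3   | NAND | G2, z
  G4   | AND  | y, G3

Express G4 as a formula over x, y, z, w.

G1 = x XOR w
G2 = G1 AND z = (x XOR w) AND z
G3 = G2 NAND z = ((x XOR w) AND z) NAND z
G4 = y AND G3 = y AND (((x XOR w) AND z) NAND z)

y AND (((x XOR w) AND z) NAND z)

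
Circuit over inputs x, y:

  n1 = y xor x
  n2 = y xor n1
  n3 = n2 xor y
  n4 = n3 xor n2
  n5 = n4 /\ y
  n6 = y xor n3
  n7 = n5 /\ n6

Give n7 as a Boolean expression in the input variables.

((((y xor (y xor x)) xor y) xor (y xor (y xor x))) /\ y) /\ (y xor ((y xor (y xor x)) xor y))

n1 = y xor x
n2 = y xor n1 = y xor (y xor x)
n3 = n2 xor y = (y xor (y xor x)) xor y
n4 = n3 xor n2 = ((y xor (y xor x)) xor y) xor (y xor (y xor x))
n5 = n4 /\ y = (((y xor (y xor x)) xor y) xor (y xor (y xor x))) /\ y
n6 = y xor n3 = y xor ((y xor (y xor x)) xor y)
n7 = n5 /\ n6 = ((((y xor (y xor x)) xor y) xor (y xor (y xor x))) /\ y) /\ (y xor ((y xor (y xor x)) xor y))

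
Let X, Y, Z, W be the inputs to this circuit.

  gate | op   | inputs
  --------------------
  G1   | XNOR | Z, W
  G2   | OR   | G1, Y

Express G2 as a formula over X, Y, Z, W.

G1 = Z XNOR W
G2 = G1 OR Y = (Z XNOR W) OR Y

(Z XNOR W) OR Y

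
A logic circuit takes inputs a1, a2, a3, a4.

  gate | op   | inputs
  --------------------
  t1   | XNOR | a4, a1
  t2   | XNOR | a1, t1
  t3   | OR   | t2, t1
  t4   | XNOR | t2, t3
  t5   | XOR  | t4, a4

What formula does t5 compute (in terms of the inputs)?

((a1 XNOR (a4 XNOR a1)) XNOR ((a1 XNOR (a4 XNOR a1)) OR (a4 XNOR a1))) XOR a4

t1 = a4 XNOR a1
t2 = a1 XNOR t1 = a1 XNOR (a4 XNOR a1)
t3 = t2 OR t1 = (a1 XNOR (a4 XNOR a1)) OR (a4 XNOR a1)
t4 = t2 XNOR t3 = (a1 XNOR (a4 XNOR a1)) XNOR ((a1 XNOR (a4 XNOR a1)) OR (a4 XNOR a1))
t5 = t4 XOR a4 = ((a1 XNOR (a4 XNOR a1)) XNOR ((a1 XNOR (a4 XNOR a1)) OR (a4 XNOR a1))) XOR a4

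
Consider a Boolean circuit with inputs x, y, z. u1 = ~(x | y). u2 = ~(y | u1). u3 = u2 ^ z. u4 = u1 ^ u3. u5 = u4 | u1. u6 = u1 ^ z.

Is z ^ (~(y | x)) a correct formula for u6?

Yes

u1 = ~(x | y)
u6 = u1 ^ z = (~(x | y)) ^ z
At x=0, y=0, z=1: circuit gives 0, formula gives 0.
At x=0, y=0, z=0: circuit gives 1, formula gives 1.
Agrees on all 8 inputs.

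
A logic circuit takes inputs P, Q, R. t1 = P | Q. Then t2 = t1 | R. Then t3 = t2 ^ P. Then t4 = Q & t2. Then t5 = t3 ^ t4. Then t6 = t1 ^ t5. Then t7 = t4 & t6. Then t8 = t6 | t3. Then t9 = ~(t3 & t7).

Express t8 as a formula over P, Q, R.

t1 = P | Q
t2 = t1 | R = (P | Q) | R
t3 = t2 ^ P = ((P | Q) | R) ^ P
t4 = Q & t2 = Q & ((P | Q) | R)
t5 = t3 ^ t4 = (((P | Q) | R) ^ P) ^ (Q & ((P | Q) | R))
t6 = t1 ^ t5 = (P | Q) ^ ((((P | Q) | R) ^ P) ^ (Q & ((P | Q) | R)))
t8 = t6 | t3 = ((P | Q) ^ ((((P | Q) | R) ^ P) ^ (Q & ((P | Q) | R)))) | (((P | Q) | R) ^ P)

((P | Q) ^ ((((P | Q) | R) ^ P) ^ (Q & ((P | Q) | R)))) | (((P | Q) | R) ^ P)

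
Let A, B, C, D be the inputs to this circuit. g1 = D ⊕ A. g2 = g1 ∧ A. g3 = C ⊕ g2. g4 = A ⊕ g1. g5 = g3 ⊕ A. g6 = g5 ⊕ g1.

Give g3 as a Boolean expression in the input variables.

g1 = D ⊕ A
g2 = g1 ∧ A = (D ⊕ A) ∧ A
g3 = C ⊕ g2 = C ⊕ ((D ⊕ A) ∧ A)

C ⊕ ((D ⊕ A) ∧ A)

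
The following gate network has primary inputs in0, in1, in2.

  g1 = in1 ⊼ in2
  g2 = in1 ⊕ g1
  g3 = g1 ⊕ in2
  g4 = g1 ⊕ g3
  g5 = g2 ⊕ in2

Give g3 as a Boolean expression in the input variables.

g1 = in1 ⊼ in2
g3 = g1 ⊕ in2 = (in1 ⊼ in2) ⊕ in2

(in1 ⊼ in2) ⊕ in2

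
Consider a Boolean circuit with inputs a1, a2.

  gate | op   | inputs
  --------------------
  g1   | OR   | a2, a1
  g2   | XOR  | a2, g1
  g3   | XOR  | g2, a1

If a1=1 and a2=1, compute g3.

1

g1 = 1 OR 1 = 1
g2 = 1 XOR 1 = 0
g3 = 0 XOR 1 = 1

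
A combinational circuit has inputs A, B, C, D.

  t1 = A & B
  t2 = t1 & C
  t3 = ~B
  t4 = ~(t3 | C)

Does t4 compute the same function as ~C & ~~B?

t3 = ~B
t4 = ~(t3 | C) = ~(~B | C)
At A=0, B=0, C=0, D=0: circuit gives 0, formula gives 0.
At A=0, B=1, C=0, D=0: circuit gives 1, formula gives 1.
Agrees on all 16 inputs.

Yes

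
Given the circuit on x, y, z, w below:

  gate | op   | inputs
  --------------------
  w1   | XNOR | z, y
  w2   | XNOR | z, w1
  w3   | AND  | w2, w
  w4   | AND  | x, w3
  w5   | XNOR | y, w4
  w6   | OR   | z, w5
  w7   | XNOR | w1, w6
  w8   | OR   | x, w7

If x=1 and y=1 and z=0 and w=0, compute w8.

w1 = 0 XNOR 1 = 0
w2 = 0 XNOR 0 = 1
w3 = 1 AND 0 = 0
w4 = 1 AND 0 = 0
w5 = 1 XNOR 0 = 0
w6 = 0 OR 0 = 0
w7 = 0 XNOR 0 = 1
w8 = 1 OR 1 = 1

1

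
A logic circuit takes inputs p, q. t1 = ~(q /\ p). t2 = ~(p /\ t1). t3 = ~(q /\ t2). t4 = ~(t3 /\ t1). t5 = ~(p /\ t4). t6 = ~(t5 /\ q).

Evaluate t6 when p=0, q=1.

0

t1 = ~(1 /\ 0) = 1
t2 = ~(0 /\ 1) = 1
t3 = ~(1 /\ 1) = 0
t4 = ~(0 /\ 1) = 1
t5 = ~(0 /\ 1) = 1
t6 = ~(1 /\ 1) = 0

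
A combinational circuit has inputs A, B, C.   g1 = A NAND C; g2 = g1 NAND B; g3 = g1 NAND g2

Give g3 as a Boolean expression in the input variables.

(A NAND C) NAND ((A NAND C) NAND B)

g1 = A NAND C
g2 = g1 NAND B = (A NAND C) NAND B
g3 = g1 NAND g2 = (A NAND C) NAND ((A NAND C) NAND B)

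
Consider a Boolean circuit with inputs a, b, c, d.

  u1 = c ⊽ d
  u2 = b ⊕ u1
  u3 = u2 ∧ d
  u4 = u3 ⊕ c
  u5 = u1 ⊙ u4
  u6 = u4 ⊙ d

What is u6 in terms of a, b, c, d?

(((b ⊕ (c ⊽ d)) ∧ d) ⊕ c) ⊙ d

u1 = c ⊽ d
u2 = b ⊕ u1 = b ⊕ (c ⊽ d)
u3 = u2 ∧ d = (b ⊕ (c ⊽ d)) ∧ d
u4 = u3 ⊕ c = ((b ⊕ (c ⊽ d)) ∧ d) ⊕ c
u6 = u4 ⊙ d = (((b ⊕ (c ⊽ d)) ∧ d) ⊕ c) ⊙ d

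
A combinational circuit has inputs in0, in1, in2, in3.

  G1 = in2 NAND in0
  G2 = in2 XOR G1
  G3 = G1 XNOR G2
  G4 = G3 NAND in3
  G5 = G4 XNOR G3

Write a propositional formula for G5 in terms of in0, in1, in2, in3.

(((in2 NAND in0) XNOR (in2 XOR (in2 NAND in0))) NAND in3) XNOR ((in2 NAND in0) XNOR (in2 XOR (in2 NAND in0)))

G1 = in2 NAND in0
G2 = in2 XOR G1 = in2 XOR (in2 NAND in0)
G3 = G1 XNOR G2 = (in2 NAND in0) XNOR (in2 XOR (in2 NAND in0))
G4 = G3 NAND in3 = ((in2 NAND in0) XNOR (in2 XOR (in2 NAND in0))) NAND in3
G5 = G4 XNOR G3 = (((in2 NAND in0) XNOR (in2 XOR (in2 NAND in0))) NAND in3) XNOR ((in2 NAND in0) XNOR (in2 XOR (in2 NAND in0)))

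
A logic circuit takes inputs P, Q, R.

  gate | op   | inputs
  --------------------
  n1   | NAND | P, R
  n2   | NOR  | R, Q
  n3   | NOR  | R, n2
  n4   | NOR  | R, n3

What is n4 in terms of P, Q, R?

n2 = R NOR Q
n3 = R NOR n2 = R NOR (R NOR Q)
n4 = R NOR n3 = R NOR (R NOR (R NOR Q))

R NOR (R NOR (R NOR Q))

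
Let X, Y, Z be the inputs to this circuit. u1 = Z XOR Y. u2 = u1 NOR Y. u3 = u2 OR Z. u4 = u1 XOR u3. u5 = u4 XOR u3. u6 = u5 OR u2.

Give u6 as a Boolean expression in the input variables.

(((Z XOR Y) XOR (((Z XOR Y) NOR Y) OR Z)) XOR (((Z XOR Y) NOR Y) OR Z)) OR ((Z XOR Y) NOR Y)

u1 = Z XOR Y
u2 = u1 NOR Y = (Z XOR Y) NOR Y
u3 = u2 OR Z = ((Z XOR Y) NOR Y) OR Z
u4 = u1 XOR u3 = (Z XOR Y) XOR (((Z XOR Y) NOR Y) OR Z)
u5 = u4 XOR u3 = ((Z XOR Y) XOR (((Z XOR Y) NOR Y) OR Z)) XOR (((Z XOR Y) NOR Y) OR Z)
u6 = u5 OR u2 = (((Z XOR Y) XOR (((Z XOR Y) NOR Y) OR Z)) XOR (((Z XOR Y) NOR Y) OR Z)) OR ((Z XOR Y) NOR Y)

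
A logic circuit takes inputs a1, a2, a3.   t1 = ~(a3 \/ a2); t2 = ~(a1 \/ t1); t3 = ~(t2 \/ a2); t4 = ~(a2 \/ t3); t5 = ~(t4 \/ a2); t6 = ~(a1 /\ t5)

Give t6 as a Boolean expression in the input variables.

~(a1 /\ (~((~(a2 \/ (~((~(a1 \/ (~(a3 \/ a2)))) \/ a2)))) \/ a2)))

t1 = ~(a3 \/ a2)
t2 = ~(a1 \/ t1) = ~(a1 \/ (~(a3 \/ a2)))
t3 = ~(t2 \/ a2) = ~((~(a1 \/ (~(a3 \/ a2)))) \/ a2)
t4 = ~(a2 \/ t3) = ~(a2 \/ (~((~(a1 \/ (~(a3 \/ a2)))) \/ a2)))
t5 = ~(t4 \/ a2) = ~((~(a2 \/ (~((~(a1 \/ (~(a3 \/ a2)))) \/ a2)))) \/ a2)
t6 = ~(a1 /\ t5) = ~(a1 /\ (~((~(a2 \/ (~((~(a1 \/ (~(a3 \/ a2)))) \/ a2)))) \/ a2)))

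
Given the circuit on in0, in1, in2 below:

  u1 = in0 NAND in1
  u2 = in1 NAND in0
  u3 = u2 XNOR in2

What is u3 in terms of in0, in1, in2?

(in1 NAND in0) XNOR in2

u2 = in1 NAND in0
u3 = u2 XNOR in2 = (in1 NAND in0) XNOR in2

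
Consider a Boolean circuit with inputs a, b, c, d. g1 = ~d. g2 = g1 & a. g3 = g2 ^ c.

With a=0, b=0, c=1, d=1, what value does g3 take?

g1 = ~1 = 0
g2 = 0 & 0 = 0
g3 = 0 ^ 1 = 1

1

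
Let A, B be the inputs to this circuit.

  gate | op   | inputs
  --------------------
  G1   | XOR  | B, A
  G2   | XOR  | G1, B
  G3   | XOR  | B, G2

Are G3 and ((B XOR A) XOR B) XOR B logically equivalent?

G1 = B XOR A
G2 = G1 XOR B = (B XOR A) XOR B
G3 = B XOR G2 = B XOR ((B XOR A) XOR B)
At A=0, B=0: circuit gives 0, formula gives 0.
At A=0, B=1: circuit gives 1, formula gives 1.
Agrees on all 4 inputs.

Yes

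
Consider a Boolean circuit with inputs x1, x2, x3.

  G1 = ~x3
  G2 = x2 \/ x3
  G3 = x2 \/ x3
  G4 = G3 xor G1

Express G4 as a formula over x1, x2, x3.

(x2 \/ x3) xor ~x3

G1 = ~x3
G3 = x2 \/ x3
G4 = G3 xor G1 = (x2 \/ x3) xor ~x3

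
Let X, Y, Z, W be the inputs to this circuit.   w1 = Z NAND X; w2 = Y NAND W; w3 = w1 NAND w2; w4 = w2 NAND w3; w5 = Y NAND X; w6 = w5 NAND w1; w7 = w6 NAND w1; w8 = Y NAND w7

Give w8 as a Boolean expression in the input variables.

Y NAND (((Y NAND X) NAND (Z NAND X)) NAND (Z NAND X))

w1 = Z NAND X
w5 = Y NAND X
w6 = w5 NAND w1 = (Y NAND X) NAND (Z NAND X)
w7 = w6 NAND w1 = ((Y NAND X) NAND (Z NAND X)) NAND (Z NAND X)
w8 = Y NAND w7 = Y NAND (((Y NAND X) NAND (Z NAND X)) NAND (Z NAND X))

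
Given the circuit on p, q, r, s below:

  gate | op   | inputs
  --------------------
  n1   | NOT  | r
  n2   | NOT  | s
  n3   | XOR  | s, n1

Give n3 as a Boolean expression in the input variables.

n1 = NOT r
n3 = s XOR n1 = s XOR NOT r

s XOR NOT r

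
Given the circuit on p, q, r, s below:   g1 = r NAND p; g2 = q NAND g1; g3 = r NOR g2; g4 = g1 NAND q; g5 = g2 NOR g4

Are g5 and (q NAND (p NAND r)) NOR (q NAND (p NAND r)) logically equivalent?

Yes

g1 = r NAND p
g2 = q NAND g1 = q NAND (r NAND p)
g4 = g1 NAND q = (r NAND p) NAND q
g5 = g2 NOR g4 = (q NAND (r NAND p)) NOR ((r NAND p) NAND q)
At p=0, q=0, r=0, s=0: circuit gives 0, formula gives 0.
At p=0, q=1, r=0, s=0: circuit gives 1, formula gives 1.
Agrees on all 16 inputs.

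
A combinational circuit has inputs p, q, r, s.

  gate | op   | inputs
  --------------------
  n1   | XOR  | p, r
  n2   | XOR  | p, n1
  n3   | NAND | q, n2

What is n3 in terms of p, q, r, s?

q NAND (p XOR (p XOR r))

n1 = p XOR r
n2 = p XOR n1 = p XOR (p XOR r)
n3 = q NAND n2 = q NAND (p XOR (p XOR r))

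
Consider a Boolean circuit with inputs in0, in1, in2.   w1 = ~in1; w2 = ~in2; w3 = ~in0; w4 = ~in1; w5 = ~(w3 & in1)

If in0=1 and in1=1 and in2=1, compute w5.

1

w3 = ~1 = 0
w5 = ~(0 & 1) = 1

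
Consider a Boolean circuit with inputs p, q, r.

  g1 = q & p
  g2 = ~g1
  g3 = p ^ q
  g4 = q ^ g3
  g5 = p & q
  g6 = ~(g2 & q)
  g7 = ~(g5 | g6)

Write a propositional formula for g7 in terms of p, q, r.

g1 = q & p
g2 = ~g1 = ~(q & p)
g5 = p & q
g6 = ~(g2 & q) = ~(~(q & p) & q)
g7 = ~(g5 | g6) = ~((p & q) | (~(~(q & p) & q)))

~((p & q) | (~(~(q & p) & q)))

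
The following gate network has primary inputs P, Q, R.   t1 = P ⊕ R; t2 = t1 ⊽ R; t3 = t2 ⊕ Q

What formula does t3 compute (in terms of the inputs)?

t1 = P ⊕ R
t2 = t1 ⊽ R = (P ⊕ R) ⊽ R
t3 = t2 ⊕ Q = ((P ⊕ R) ⊽ R) ⊕ Q

((P ⊕ R) ⊽ R) ⊕ Q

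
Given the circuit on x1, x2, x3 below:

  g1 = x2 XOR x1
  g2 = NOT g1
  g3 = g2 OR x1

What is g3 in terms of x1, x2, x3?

NOT (x2 XOR x1) OR x1

g1 = x2 XOR x1
g2 = NOT g1 = NOT (x2 XOR x1)
g3 = g2 OR x1 = NOT (x2 XOR x1) OR x1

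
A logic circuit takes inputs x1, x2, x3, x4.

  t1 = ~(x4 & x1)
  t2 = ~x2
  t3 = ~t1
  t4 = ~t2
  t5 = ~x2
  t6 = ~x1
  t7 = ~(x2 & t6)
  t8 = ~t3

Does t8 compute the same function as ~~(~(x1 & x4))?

t1 = ~(x4 & x1)
t3 = ~t1 = ~(~(x4 & x1))
t8 = ~t3 = ~~(~(x4 & x1))
At x1=1, x2=0, x3=0, x4=1: circuit gives 0, formula gives 0.
At x1=0, x2=0, x3=0, x4=0: circuit gives 1, formula gives 1.
Agrees on all 16 inputs.

Yes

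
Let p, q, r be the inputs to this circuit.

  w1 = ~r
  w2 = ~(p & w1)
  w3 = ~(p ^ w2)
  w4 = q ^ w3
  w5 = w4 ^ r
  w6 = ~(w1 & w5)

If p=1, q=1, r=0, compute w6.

0

w1 = ~0 = 1
w2 = ~(1 & 1) = 0
w3 = ~(1 ^ 0) = 0
w4 = 1 ^ 0 = 1
w5 = 1 ^ 0 = 1
w6 = ~(1 & 1) = 0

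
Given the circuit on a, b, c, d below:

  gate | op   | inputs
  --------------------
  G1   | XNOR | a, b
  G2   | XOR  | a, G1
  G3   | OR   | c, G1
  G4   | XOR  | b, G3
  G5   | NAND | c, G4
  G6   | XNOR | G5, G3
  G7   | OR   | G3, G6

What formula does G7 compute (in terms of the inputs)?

G1 = a XNOR b
G3 = c OR G1 = c OR (a XNOR b)
G4 = b XOR G3 = b XOR (c OR (a XNOR b))
G5 = c NAND G4 = c NAND (b XOR (c OR (a XNOR b)))
G6 = G5 XNOR G3 = (c NAND (b XOR (c OR (a XNOR b)))) XNOR (c OR (a XNOR b))
G7 = G3 OR G6 = (c OR (a XNOR b)) OR ((c NAND (b XOR (c OR (a XNOR b)))) XNOR (c OR (a XNOR b)))

(c OR (a XNOR b)) OR ((c NAND (b XOR (c OR (a XNOR b)))) XNOR (c OR (a XNOR b)))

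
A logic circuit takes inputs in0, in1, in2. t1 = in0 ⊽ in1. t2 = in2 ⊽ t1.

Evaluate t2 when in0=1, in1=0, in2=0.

1

t1 = 1 ⊽ 0 = 0
t2 = 0 ⊽ 0 = 1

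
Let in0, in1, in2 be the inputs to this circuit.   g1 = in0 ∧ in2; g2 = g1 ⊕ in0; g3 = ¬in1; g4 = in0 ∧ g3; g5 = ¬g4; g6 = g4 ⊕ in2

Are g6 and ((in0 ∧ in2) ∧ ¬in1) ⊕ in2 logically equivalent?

No

g3 = ¬in1
g4 = in0 ∧ g3 = in0 ∧ ¬in1
g6 = g4 ⊕ in2 = (in0 ∧ ¬in1) ⊕ in2
At in0=1, in1=0, in2=0: circuit gives 1, formula gives 0.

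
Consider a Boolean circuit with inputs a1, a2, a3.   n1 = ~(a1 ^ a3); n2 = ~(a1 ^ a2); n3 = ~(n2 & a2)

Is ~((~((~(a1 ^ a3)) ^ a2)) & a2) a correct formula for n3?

n2 = ~(a1 ^ a2)
n3 = ~(n2 & a2) = ~((~(a1 ^ a2)) & a2)
At a1=0, a2=1, a3=0: circuit gives 1, formula gives 0.

No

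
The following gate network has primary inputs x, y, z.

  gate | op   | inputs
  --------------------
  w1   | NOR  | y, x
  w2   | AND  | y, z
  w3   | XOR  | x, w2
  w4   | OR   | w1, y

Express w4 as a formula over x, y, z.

(y NOR x) OR y

w1 = y NOR x
w4 = w1 OR y = (y NOR x) OR y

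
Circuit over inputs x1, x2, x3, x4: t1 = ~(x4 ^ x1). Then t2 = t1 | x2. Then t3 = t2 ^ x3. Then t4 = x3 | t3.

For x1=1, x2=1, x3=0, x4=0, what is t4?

1

t1 = ~(0 ^ 1) = 0
t2 = 0 | 1 = 1
t3 = 1 ^ 0 = 1
t4 = 0 | 1 = 1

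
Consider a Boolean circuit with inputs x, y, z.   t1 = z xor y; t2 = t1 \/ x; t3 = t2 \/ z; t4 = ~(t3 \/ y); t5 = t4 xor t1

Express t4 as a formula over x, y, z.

t1 = z xor y
t2 = t1 \/ x = (z xor y) \/ x
t3 = t2 \/ z = ((z xor y) \/ x) \/ z
t4 = ~(t3 \/ y) = ~((((z xor y) \/ x) \/ z) \/ y)

~((((z xor y) \/ x) \/ z) \/ y)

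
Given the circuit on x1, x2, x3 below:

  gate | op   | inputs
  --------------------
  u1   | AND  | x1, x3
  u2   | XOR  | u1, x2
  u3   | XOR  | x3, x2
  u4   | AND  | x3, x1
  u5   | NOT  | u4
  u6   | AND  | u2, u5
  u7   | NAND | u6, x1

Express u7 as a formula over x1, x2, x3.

(((x1 AND x3) XOR x2) AND NOT (x3 AND x1)) NAND x1

u1 = x1 AND x3
u2 = u1 XOR x2 = (x1 AND x3) XOR x2
u4 = x3 AND x1
u5 = NOT u4 = NOT (x3 AND x1)
u6 = u2 AND u5 = ((x1 AND x3) XOR x2) AND NOT (x3 AND x1)
u7 = u6 NAND x1 = (((x1 AND x3) XOR x2) AND NOT (x3 AND x1)) NAND x1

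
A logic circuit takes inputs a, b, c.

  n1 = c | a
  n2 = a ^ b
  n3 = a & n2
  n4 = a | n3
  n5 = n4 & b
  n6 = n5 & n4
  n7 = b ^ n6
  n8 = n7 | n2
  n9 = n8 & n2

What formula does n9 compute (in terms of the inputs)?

n2 = a ^ b
n3 = a & n2 = a & (a ^ b)
n4 = a | n3 = a | (a & (a ^ b))
n5 = n4 & b = (a | (a & (a ^ b))) & b
n6 = n5 & n4 = ((a | (a & (a ^ b))) & b) & (a | (a & (a ^ b)))
n7 = b ^ n6 = b ^ (((a | (a & (a ^ b))) & b) & (a | (a & (a ^ b))))
n8 = n7 | n2 = (b ^ (((a | (a & (a ^ b))) & b) & (a | (a & (a ^ b))))) | (a ^ b)
n9 = n8 & n2 = ((b ^ (((a | (a & (a ^ b))) & b) & (a | (a & (a ^ b))))) | (a ^ b)) & (a ^ b)

((b ^ (((a | (a & (a ^ b))) & b) & (a | (a & (a ^ b))))) | (a ^ b)) & (a ^ b)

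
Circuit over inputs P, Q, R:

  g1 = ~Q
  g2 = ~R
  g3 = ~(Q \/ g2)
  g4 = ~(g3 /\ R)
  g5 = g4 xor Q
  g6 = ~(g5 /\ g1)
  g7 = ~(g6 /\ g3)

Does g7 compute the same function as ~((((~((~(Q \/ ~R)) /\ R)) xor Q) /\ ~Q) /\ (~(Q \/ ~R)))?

g1 = ~Q
g2 = ~R
g3 = ~(Q \/ g2) = ~(Q \/ ~R)
g4 = ~(g3 /\ R) = ~((~(Q \/ ~R)) /\ R)
g5 = g4 xor Q = (~((~(Q \/ ~R)) /\ R)) xor Q
g6 = ~(g5 /\ g1) = ~(((~((~(Q \/ ~R)) /\ R)) xor Q) /\ ~Q)
g7 = ~(g6 /\ g3) = ~((~(((~((~(Q \/ ~R)) /\ R)) xor Q) /\ ~Q)) /\ (~(Q \/ ~R)))
At P=0, Q=0, R=1: circuit gives 0, formula gives 1.

No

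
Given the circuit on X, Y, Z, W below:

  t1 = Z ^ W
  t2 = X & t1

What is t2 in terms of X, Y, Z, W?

X & (Z ^ W)

t1 = Z ^ W
t2 = X & t1 = X & (Z ^ W)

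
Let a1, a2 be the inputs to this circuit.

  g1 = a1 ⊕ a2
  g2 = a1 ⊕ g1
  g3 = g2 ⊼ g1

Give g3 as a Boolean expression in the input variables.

(a1 ⊕ (a1 ⊕ a2)) ⊼ (a1 ⊕ a2)

g1 = a1 ⊕ a2
g2 = a1 ⊕ g1 = a1 ⊕ (a1 ⊕ a2)
g3 = g2 ⊼ g1 = (a1 ⊕ (a1 ⊕ a2)) ⊼ (a1 ⊕ a2)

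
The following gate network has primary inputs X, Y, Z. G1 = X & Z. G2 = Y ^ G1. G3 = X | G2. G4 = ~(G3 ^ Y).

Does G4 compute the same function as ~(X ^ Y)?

G1 = X & Z
G2 = Y ^ G1 = Y ^ (X & Z)
G3 = X | G2 = X | (Y ^ (X & Z))
G4 = ~(G3 ^ Y) = ~((X | (Y ^ (X & Z))) ^ Y)
At X=0, Y=1, Z=0: circuit gives 1, formula gives 0.

No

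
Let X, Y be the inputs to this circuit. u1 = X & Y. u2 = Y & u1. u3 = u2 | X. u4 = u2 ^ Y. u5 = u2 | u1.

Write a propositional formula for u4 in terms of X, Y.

(Y & (X & Y)) ^ Y

u1 = X & Y
u2 = Y & u1 = Y & (X & Y)
u4 = u2 ^ Y = (Y & (X & Y)) ^ Y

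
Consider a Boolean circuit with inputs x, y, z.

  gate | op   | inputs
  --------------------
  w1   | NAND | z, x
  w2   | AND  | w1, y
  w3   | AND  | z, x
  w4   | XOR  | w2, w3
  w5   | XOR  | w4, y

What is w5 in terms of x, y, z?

w1 = z NAND x
w2 = w1 AND y = (z NAND x) AND y
w3 = z AND x
w4 = w2 XOR w3 = ((z NAND x) AND y) XOR (z AND x)
w5 = w4 XOR y = (((z NAND x) AND y) XOR (z AND x)) XOR y

(((z NAND x) AND y) XOR (z AND x)) XOR y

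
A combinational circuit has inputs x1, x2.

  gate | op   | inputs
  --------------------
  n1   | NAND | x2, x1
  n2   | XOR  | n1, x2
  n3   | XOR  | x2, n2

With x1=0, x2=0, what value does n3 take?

1

n1 = 0 NAND 0 = 1
n2 = 1 XOR 0 = 1
n3 = 0 XOR 1 = 1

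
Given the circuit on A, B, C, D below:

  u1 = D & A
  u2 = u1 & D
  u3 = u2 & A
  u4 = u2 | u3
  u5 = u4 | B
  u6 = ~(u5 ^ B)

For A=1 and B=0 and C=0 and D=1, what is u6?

0

u1 = 1 & 1 = 1
u2 = 1 & 1 = 1
u3 = 1 & 1 = 1
u4 = 1 | 1 = 1
u5 = 1 | 0 = 1
u6 = ~(1 ^ 0) = 0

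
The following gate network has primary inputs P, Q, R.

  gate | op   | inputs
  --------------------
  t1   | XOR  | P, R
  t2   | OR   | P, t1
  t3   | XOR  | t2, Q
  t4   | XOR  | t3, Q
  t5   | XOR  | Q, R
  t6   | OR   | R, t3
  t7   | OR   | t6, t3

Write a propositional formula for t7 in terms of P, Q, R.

(R OR ((P OR (P XOR R)) XOR Q)) OR ((P OR (P XOR R)) XOR Q)

t1 = P XOR R
t2 = P OR t1 = P OR (P XOR R)
t3 = t2 XOR Q = (P OR (P XOR R)) XOR Q
t6 = R OR t3 = R OR ((P OR (P XOR R)) XOR Q)
t7 = t6 OR t3 = (R OR ((P OR (P XOR R)) XOR Q)) OR ((P OR (P XOR R)) XOR Q)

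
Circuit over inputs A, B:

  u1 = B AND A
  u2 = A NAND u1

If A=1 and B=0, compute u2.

1

u1 = 0 AND 1 = 0
u2 = 1 NAND 0 = 1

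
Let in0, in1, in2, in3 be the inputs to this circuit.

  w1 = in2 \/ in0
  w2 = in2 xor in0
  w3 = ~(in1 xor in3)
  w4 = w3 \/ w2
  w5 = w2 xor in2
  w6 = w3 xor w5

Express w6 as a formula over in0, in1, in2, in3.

(~(in1 xor in3)) xor ((in2 xor in0) xor in2)

w2 = in2 xor in0
w3 = ~(in1 xor in3)
w5 = w2 xor in2 = (in2 xor in0) xor in2
w6 = w3 xor w5 = (~(in1 xor in3)) xor ((in2 xor in0) xor in2)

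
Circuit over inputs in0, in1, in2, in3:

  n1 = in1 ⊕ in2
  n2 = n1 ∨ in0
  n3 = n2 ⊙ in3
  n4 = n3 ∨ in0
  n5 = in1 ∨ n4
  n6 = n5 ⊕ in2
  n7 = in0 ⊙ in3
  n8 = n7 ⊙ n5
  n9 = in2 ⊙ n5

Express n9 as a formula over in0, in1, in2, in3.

in2 ⊙ (in1 ∨ ((((in1 ⊕ in2) ∨ in0) ⊙ in3) ∨ in0))

n1 = in1 ⊕ in2
n2 = n1 ∨ in0 = (in1 ⊕ in2) ∨ in0
n3 = n2 ⊙ in3 = ((in1 ⊕ in2) ∨ in0) ⊙ in3
n4 = n3 ∨ in0 = (((in1 ⊕ in2) ∨ in0) ⊙ in3) ∨ in0
n5 = in1 ∨ n4 = in1 ∨ ((((in1 ⊕ in2) ∨ in0) ⊙ in3) ∨ in0)
n9 = in2 ⊙ n5 = in2 ⊙ (in1 ∨ ((((in1 ⊕ in2) ∨ in0) ⊙ in3) ∨ in0))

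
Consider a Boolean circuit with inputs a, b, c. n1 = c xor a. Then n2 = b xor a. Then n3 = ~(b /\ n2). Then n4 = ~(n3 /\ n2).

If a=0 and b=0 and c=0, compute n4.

1

n2 = 0 xor 0 = 0
n3 = ~(0 /\ 0) = 1
n4 = ~(1 /\ 0) = 1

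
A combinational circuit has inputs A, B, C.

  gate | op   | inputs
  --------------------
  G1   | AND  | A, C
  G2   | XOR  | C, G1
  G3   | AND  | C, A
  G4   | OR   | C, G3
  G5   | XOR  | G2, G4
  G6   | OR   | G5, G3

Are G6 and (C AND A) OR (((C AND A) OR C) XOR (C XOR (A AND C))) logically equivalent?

Yes

G1 = A AND C
G2 = C XOR G1 = C XOR (A AND C)
G3 = C AND A
G4 = C OR G3 = C OR (C AND A)
G5 = G2 XOR G4 = (C XOR (A AND C)) XOR (C OR (C AND A))
G6 = G5 OR G3 = ((C XOR (A AND C)) XOR (C OR (C AND A))) OR (C AND A)
At A=0, B=0, C=0: circuit gives 0, formula gives 0.
At A=1, B=0, C=1: circuit gives 1, formula gives 1.
Agrees on all 8 inputs.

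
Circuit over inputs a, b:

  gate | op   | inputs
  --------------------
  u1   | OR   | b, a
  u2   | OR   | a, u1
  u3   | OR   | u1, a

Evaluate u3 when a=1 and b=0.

u1 = 0 OR 1 = 1
u3 = 1 OR 1 = 1

1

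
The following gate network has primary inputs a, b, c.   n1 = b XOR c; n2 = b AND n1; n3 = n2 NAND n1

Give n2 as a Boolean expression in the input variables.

n1 = b XOR c
n2 = b AND n1 = b AND (b XOR c)

b AND (b XOR c)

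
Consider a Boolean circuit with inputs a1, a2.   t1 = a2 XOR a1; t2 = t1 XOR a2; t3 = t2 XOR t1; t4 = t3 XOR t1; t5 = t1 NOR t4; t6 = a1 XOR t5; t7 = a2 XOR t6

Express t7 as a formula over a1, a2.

a2 XOR (a1 XOR ((a2 XOR a1) NOR ((((a2 XOR a1) XOR a2) XOR (a2 XOR a1)) XOR (a2 XOR a1))))

t1 = a2 XOR a1
t2 = t1 XOR a2 = (a2 XOR a1) XOR a2
t3 = t2 XOR t1 = ((a2 XOR a1) XOR a2) XOR (a2 XOR a1)
t4 = t3 XOR t1 = (((a2 XOR a1) XOR a2) XOR (a2 XOR a1)) XOR (a2 XOR a1)
t5 = t1 NOR t4 = (a2 XOR a1) NOR ((((a2 XOR a1) XOR a2) XOR (a2 XOR a1)) XOR (a2 XOR a1))
t6 = a1 XOR t5 = a1 XOR ((a2 XOR a1) NOR ((((a2 XOR a1) XOR a2) XOR (a2 XOR a1)) XOR (a2 XOR a1)))
t7 = a2 XOR t6 = a2 XOR (a1 XOR ((a2 XOR a1) NOR ((((a2 XOR a1) XOR a2) XOR (a2 XOR a1)) XOR (a2 XOR a1))))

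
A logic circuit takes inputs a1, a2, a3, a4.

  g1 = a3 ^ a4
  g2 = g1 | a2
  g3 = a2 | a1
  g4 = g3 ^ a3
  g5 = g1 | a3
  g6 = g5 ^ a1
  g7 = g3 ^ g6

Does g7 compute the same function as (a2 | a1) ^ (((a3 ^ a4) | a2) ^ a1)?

No

g1 = a3 ^ a4
g3 = a2 | a1
g5 = g1 | a3 = (a3 ^ a4) | a3
g6 = g5 ^ a1 = ((a3 ^ a4) | a3) ^ a1
g7 = g3 ^ g6 = (a2 | a1) ^ (((a3 ^ a4) | a3) ^ a1)
At a1=0, a2=0, a3=1, a4=1: circuit gives 1, formula gives 0.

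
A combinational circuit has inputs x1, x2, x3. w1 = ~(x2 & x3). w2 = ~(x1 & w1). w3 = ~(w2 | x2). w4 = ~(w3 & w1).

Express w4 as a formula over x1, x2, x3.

w1 = ~(x2 & x3)
w2 = ~(x1 & w1) = ~(x1 & (~(x2 & x3)))
w3 = ~(w2 | x2) = ~((~(x1 & (~(x2 & x3)))) | x2)
w4 = ~(w3 & w1) = ~((~((~(x1 & (~(x2 & x3)))) | x2)) & (~(x2 & x3)))

~((~((~(x1 & (~(x2 & x3)))) | x2)) & (~(x2 & x3)))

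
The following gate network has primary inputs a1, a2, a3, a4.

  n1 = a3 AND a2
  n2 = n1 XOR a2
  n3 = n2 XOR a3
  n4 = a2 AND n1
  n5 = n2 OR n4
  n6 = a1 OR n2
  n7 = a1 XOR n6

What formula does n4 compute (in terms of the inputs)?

a2 AND (a3 AND a2)

n1 = a3 AND a2
n4 = a2 AND n1 = a2 AND (a3 AND a2)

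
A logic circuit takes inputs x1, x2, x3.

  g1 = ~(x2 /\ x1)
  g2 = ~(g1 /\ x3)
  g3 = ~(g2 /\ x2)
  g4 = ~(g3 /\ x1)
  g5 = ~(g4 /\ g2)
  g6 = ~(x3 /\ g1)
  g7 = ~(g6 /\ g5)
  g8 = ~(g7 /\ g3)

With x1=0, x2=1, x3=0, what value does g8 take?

1

g1 = ~(1 /\ 0) = 1
g2 = ~(1 /\ 0) = 1
g3 = ~(1 /\ 1) = 0
g4 = ~(0 /\ 0) = 1
g5 = ~(1 /\ 1) = 0
g6 = ~(0 /\ 1) = 1
g7 = ~(1 /\ 0) = 1
g8 = ~(1 /\ 0) = 1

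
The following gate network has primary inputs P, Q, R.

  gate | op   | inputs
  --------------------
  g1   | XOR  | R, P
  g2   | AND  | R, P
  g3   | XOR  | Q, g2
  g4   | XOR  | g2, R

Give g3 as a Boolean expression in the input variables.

Q XOR (R AND P)

g2 = R AND P
g3 = Q XOR g2 = Q XOR (R AND P)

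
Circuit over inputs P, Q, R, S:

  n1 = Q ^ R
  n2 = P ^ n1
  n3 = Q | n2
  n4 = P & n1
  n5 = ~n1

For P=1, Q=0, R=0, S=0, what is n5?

n1 = 0 ^ 0 = 0
n5 = ~0 = 1

1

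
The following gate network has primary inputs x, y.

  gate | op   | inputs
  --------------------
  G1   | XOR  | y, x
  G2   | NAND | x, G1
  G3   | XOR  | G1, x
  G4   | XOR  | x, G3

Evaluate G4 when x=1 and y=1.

0

G1 = 1 XOR 1 = 0
G3 = 0 XOR 1 = 1
G4 = 1 XOR 1 = 0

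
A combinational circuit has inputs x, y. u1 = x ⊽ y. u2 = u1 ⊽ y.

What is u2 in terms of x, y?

(x ⊽ y) ⊽ y

u1 = x ⊽ y
u2 = u1 ⊽ y = (x ⊽ y) ⊽ y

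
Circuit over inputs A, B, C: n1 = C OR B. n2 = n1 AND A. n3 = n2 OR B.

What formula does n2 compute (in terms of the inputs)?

(C OR B) AND A

n1 = C OR B
n2 = n1 AND A = (C OR B) AND A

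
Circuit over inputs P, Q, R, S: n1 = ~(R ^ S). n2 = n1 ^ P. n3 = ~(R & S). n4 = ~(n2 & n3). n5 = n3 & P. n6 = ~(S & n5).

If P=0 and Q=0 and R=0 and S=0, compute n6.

n3 = ~(0 & 0) = 1
n5 = 1 & 0 = 0
n6 = ~(0 & 0) = 1

1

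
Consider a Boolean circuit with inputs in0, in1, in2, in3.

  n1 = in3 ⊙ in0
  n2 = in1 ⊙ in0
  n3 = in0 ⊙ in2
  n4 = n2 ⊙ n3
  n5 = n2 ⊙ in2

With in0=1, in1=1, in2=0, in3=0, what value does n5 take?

n2 = 1 ⊙ 1 = 1
n5 = 1 ⊙ 0 = 0

0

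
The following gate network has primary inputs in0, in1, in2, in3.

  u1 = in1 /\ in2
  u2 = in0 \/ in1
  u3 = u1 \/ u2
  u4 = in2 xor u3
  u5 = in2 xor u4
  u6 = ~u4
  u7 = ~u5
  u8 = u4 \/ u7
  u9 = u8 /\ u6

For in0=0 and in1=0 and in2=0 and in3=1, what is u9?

1

u1 = 0 /\ 0 = 0
u2 = 0 \/ 0 = 0
u3 = 0 \/ 0 = 0
u4 = 0 xor 0 = 0
u5 = 0 xor 0 = 0
u6 = ~0 = 1
u7 = ~0 = 1
u8 = 0 \/ 1 = 1
u9 = 1 /\ 1 = 1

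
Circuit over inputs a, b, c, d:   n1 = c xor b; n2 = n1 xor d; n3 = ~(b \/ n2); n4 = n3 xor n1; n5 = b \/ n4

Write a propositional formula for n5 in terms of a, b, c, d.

b \/ ((~(b \/ ((c xor b) xor d))) xor (c xor b))

n1 = c xor b
n2 = n1 xor d = (c xor b) xor d
n3 = ~(b \/ n2) = ~(b \/ ((c xor b) xor d))
n4 = n3 xor n1 = (~(b \/ ((c xor b) xor d))) xor (c xor b)
n5 = b \/ n4 = b \/ ((~(b \/ ((c xor b) xor d))) xor (c xor b))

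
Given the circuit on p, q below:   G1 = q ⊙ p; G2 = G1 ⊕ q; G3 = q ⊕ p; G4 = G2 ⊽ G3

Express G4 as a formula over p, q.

((q ⊙ p) ⊕ q) ⊽ (q ⊕ p)

G1 = q ⊙ p
G2 = G1 ⊕ q = (q ⊙ p) ⊕ q
G3 = q ⊕ p
G4 = G2 ⊽ G3 = ((q ⊙ p) ⊕ q) ⊽ (q ⊕ p)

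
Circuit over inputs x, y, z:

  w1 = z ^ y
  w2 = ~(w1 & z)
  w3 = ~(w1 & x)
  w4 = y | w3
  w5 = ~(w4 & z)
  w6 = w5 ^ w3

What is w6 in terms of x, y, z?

w1 = z ^ y
w3 = ~(w1 & x) = ~((z ^ y) & x)
w4 = y | w3 = y | (~((z ^ y) & x))
w5 = ~(w4 & z) = ~((y | (~((z ^ y) & x))) & z)
w6 = w5 ^ w3 = (~((y | (~((z ^ y) & x))) & z)) ^ (~((z ^ y) & x))

(~((y | (~((z ^ y) & x))) & z)) ^ (~((z ^ y) & x))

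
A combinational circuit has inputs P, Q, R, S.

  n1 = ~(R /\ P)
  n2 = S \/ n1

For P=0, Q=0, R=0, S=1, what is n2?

n1 = ~(0 /\ 0) = 1
n2 = 1 \/ 1 = 1

1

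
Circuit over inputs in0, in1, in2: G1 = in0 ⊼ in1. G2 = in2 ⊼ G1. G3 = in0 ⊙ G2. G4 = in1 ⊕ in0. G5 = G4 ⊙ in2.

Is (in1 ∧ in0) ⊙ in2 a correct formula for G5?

G4 = in1 ⊕ in0
G5 = G4 ⊙ in2 = (in1 ⊕ in0) ⊙ in2
At in0=0, in1=1, in2=0: circuit gives 0, formula gives 1.

No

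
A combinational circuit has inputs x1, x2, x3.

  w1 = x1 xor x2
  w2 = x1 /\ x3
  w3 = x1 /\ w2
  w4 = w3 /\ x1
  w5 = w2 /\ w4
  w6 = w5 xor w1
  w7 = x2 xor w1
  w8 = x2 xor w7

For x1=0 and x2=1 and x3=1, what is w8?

1

w1 = 0 xor 1 = 1
w7 = 1 xor 1 = 0
w8 = 1 xor 0 = 1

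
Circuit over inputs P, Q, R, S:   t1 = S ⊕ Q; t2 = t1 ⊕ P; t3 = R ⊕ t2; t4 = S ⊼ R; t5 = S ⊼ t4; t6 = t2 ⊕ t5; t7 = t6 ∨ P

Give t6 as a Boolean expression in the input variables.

((S ⊕ Q) ⊕ P) ⊕ (S ⊼ (S ⊼ R))

t1 = S ⊕ Q
t2 = t1 ⊕ P = (S ⊕ Q) ⊕ P
t4 = S ⊼ R
t5 = S ⊼ t4 = S ⊼ (S ⊼ R)
t6 = t2 ⊕ t5 = ((S ⊕ Q) ⊕ P) ⊕ (S ⊼ (S ⊼ R))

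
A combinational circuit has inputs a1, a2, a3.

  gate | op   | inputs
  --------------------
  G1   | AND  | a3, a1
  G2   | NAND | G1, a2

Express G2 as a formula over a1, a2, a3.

(a3 AND a1) NAND a2

G1 = a3 AND a1
G2 = G1 NAND a2 = (a3 AND a1) NAND a2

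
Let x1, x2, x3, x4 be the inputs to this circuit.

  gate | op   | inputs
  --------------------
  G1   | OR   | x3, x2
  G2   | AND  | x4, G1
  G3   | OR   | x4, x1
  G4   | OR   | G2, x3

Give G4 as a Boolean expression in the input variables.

G1 = x3 OR x2
G2 = x4 AND G1 = x4 AND (x3 OR x2)
G4 = G2 OR x3 = (x4 AND (x3 OR x2)) OR x3

(x4 AND (x3 OR x2)) OR x3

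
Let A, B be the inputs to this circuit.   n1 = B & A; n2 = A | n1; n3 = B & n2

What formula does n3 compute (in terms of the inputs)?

n1 = B & A
n2 = A | n1 = A | (B & A)
n3 = B & n2 = B & (A | (B & A))

B & (A | (B & A))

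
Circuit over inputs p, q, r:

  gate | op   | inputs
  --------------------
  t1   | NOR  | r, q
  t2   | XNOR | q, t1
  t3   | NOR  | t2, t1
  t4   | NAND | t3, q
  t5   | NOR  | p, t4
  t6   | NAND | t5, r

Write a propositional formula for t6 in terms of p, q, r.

t1 = r NOR q
t2 = q XNOR t1 = q XNOR (r NOR q)
t3 = t2 NOR t1 = (q XNOR (r NOR q)) NOR (r NOR q)
t4 = t3 NAND q = ((q XNOR (r NOR q)) NOR (r NOR q)) NAND q
t5 = p NOR t4 = p NOR (((q XNOR (r NOR q)) NOR (r NOR q)) NAND q)
t6 = t5 NAND r = (p NOR (((q XNOR (r NOR q)) NOR (r NOR q)) NAND q)) NAND r

(p NOR (((q XNOR (r NOR q)) NOR (r NOR q)) NAND q)) NAND r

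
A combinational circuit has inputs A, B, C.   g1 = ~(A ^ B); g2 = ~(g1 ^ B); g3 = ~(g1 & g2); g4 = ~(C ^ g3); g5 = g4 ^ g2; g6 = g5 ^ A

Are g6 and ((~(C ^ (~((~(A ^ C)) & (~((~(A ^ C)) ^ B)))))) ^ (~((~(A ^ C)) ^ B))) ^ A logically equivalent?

g1 = ~(A ^ B)
g2 = ~(g1 ^ B) = ~((~(A ^ B)) ^ B)
g3 = ~(g1 & g2) = ~((~(A ^ B)) & (~((~(A ^ B)) ^ B)))
g4 = ~(C ^ g3) = ~(C ^ (~((~(A ^ B)) & (~((~(A ^ B)) ^ B)))))
g5 = g4 ^ g2 = (~(C ^ (~((~(A ^ B)) & (~((~(A ^ B)) ^ B)))))) ^ (~((~(A ^ B)) ^ B))
g6 = g5 ^ A = ((~(C ^ (~((~(A ^ B)) & (~((~(A ^ B)) ^ B)))))) ^ (~((~(A ^ B)) ^ B))) ^ A
At A=0, B=0, C=1: circuit gives 1, formula gives 0.

No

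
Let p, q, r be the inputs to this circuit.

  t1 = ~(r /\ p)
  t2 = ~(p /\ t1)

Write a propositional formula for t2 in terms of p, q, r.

~(p /\ (~(r /\ p)))

t1 = ~(r /\ p)
t2 = ~(p /\ t1) = ~(p /\ (~(r /\ p)))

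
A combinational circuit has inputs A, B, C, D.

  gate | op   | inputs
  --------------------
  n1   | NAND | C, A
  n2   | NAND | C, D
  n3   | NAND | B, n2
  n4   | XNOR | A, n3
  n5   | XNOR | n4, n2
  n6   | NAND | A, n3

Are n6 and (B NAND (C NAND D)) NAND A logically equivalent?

n2 = C NAND D
n3 = B NAND n2 = B NAND (C NAND D)
n6 = A NAND n3 = A NAND (B NAND (C NAND D))
At A=1, B=0, C=0, D=0: circuit gives 0, formula gives 0.
At A=0, B=0, C=0, D=0: circuit gives 1, formula gives 1.
Agrees on all 16 inputs.

Yes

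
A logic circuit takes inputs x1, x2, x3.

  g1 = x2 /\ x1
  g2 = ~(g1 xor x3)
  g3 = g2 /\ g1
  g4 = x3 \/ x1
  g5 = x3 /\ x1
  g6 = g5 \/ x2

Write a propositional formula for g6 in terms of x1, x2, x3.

g5 = x3 /\ x1
g6 = g5 \/ x2 = (x3 /\ x1) \/ x2

(x3 /\ x1) \/ x2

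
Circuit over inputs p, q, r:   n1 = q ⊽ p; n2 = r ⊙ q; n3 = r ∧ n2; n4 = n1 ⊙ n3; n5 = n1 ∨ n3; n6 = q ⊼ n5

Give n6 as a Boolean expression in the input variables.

n1 = q ⊽ p
n2 = r ⊙ q
n3 = r ∧ n2 = r ∧ (r ⊙ q)
n5 = n1 ∨ n3 = (q ⊽ p) ∨ (r ∧ (r ⊙ q))
n6 = q ⊼ n5 = q ⊼ ((q ⊽ p) ∨ (r ∧ (r ⊙ q)))

q ⊼ ((q ⊽ p) ∨ (r ∧ (r ⊙ q)))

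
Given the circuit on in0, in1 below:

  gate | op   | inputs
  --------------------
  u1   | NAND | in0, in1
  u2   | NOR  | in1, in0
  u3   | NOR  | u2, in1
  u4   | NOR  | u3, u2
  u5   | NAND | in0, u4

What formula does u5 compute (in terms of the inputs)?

in0 NAND (((in1 NOR in0) NOR in1) NOR (in1 NOR in0))

u2 = in1 NOR in0
u3 = u2 NOR in1 = (in1 NOR in0) NOR in1
u4 = u3 NOR u2 = ((in1 NOR in0) NOR in1) NOR (in1 NOR in0)
u5 = in0 NAND u4 = in0 NAND (((in1 NOR in0) NOR in1) NOR (in1 NOR in0))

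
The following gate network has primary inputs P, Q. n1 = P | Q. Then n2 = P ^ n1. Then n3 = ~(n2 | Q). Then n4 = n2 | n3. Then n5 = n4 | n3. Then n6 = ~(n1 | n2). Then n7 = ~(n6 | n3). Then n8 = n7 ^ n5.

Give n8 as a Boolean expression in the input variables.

n1 = P | Q
n2 = P ^ n1 = P ^ (P | Q)
n3 = ~(n2 | Q) = ~((P ^ (P | Q)) | Q)
n4 = n2 | n3 = (P ^ (P | Q)) | (~((P ^ (P | Q)) | Q))
n5 = n4 | n3 = ((P ^ (P | Q)) | (~((P ^ (P | Q)) | Q))) | (~((P ^ (P | Q)) | Q))
n6 = ~(n1 | n2) = ~((P | Q) | (P ^ (P | Q)))
n7 = ~(n6 | n3) = ~((~((P | Q) | (P ^ (P | Q)))) | (~((P ^ (P | Q)) | Q)))
n8 = n7 ^ n5 = (~((~((P | Q) | (P ^ (P | Q)))) | (~((P ^ (P | Q)) | Q)))) ^ (((P ^ (P | Q)) | (~((P ^ (P | Q)) | Q))) | (~((P ^ (P | Q)) | Q)))

(~((~((P | Q) | (P ^ (P | Q)))) | (~((P ^ (P | Q)) | Q)))) ^ (((P ^ (P | Q)) | (~((P ^ (P | Q)) | Q))) | (~((P ^ (P | Q)) | Q)))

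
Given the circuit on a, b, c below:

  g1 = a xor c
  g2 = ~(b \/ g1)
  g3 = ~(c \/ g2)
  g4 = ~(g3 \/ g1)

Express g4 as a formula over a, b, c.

g1 = a xor c
g2 = ~(b \/ g1) = ~(b \/ (a xor c))
g3 = ~(c \/ g2) = ~(c \/ (~(b \/ (a xor c))))
g4 = ~(g3 \/ g1) = ~((~(c \/ (~(b \/ (a xor c))))) \/ (a xor c))

~((~(c \/ (~(b \/ (a xor c))))) \/ (a xor c))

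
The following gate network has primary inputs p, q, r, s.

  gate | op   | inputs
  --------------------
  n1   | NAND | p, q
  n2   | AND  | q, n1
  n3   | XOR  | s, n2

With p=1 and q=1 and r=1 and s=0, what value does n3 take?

n1 = 1 NAND 1 = 0
n2 = 1 AND 0 = 0
n3 = 0 XOR 0 = 0

0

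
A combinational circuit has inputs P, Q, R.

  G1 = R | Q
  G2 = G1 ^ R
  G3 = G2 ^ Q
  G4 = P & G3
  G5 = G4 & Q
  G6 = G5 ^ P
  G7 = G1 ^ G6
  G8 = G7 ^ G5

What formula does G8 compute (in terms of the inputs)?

((R | Q) ^ (((P & (((R | Q) ^ R) ^ Q)) & Q) ^ P)) ^ ((P & (((R | Q) ^ R) ^ Q)) & Q)

G1 = R | Q
G2 = G1 ^ R = (R | Q) ^ R
G3 = G2 ^ Q = ((R | Q) ^ R) ^ Q
G4 = P & G3 = P & (((R | Q) ^ R) ^ Q)
G5 = G4 & Q = (P & (((R | Q) ^ R) ^ Q)) & Q
G6 = G5 ^ P = ((P & (((R | Q) ^ R) ^ Q)) & Q) ^ P
G7 = G1 ^ G6 = (R | Q) ^ (((P & (((R | Q) ^ R) ^ Q)) & Q) ^ P)
G8 = G7 ^ G5 = ((R | Q) ^ (((P & (((R | Q) ^ R) ^ Q)) & Q) ^ P)) ^ ((P & (((R | Q) ^ R) ^ Q)) & Q)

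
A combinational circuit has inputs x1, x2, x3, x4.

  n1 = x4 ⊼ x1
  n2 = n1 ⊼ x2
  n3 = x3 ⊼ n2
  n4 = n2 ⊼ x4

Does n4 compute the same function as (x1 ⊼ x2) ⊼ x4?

n1 = x4 ⊼ x1
n2 = n1 ⊼ x2 = (x4 ⊼ x1) ⊼ x2
n4 = n2 ⊼ x4 = ((x4 ⊼ x1) ⊼ x2) ⊼ x4
At x1=0, x2=1, x3=0, x4=1: circuit gives 1, formula gives 0.

No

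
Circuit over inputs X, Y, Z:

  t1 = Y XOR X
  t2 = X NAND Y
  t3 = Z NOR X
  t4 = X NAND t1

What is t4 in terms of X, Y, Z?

t1 = Y XOR X
t4 = X NAND t1 = X NAND (Y XOR X)

X NAND (Y XOR X)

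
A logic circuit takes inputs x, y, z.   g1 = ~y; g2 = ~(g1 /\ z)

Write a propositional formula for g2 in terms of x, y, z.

g1 = ~y
g2 = ~(g1 /\ z) = ~(~y /\ z)

~(~y /\ z)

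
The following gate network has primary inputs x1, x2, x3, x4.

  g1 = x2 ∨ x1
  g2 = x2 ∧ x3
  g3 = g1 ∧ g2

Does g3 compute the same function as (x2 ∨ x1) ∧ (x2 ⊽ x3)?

No

g1 = x2 ∨ x1
g2 = x2 ∧ x3
g3 = g1 ∧ g2 = (x2 ∨ x1) ∧ (x2 ∧ x3)
At x1=0, x2=1, x3=1, x4=0: circuit gives 1, formula gives 0.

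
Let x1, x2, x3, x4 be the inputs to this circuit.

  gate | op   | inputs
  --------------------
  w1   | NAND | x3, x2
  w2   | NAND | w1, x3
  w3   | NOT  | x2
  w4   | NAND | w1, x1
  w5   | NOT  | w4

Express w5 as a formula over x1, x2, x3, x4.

w1 = x3 NAND x2
w4 = w1 NAND x1 = (x3 NAND x2) NAND x1
w5 = NOT w4 = NOT ((x3 NAND x2) NAND x1)

NOT ((x3 NAND x2) NAND x1)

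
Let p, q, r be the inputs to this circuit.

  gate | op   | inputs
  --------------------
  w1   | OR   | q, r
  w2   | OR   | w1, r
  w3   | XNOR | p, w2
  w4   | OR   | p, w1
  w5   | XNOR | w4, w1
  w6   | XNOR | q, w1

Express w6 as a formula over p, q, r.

w1 = q OR r
w6 = q XNOR w1 = q XNOR (q OR r)

q XNOR (q OR r)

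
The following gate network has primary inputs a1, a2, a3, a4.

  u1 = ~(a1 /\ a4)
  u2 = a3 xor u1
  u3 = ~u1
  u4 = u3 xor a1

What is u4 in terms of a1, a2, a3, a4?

u1 = ~(a1 /\ a4)
u3 = ~u1 = ~(~(a1 /\ a4))
u4 = u3 xor a1 = ~(~(a1 /\ a4)) xor a1

~(~(a1 /\ a4)) xor a1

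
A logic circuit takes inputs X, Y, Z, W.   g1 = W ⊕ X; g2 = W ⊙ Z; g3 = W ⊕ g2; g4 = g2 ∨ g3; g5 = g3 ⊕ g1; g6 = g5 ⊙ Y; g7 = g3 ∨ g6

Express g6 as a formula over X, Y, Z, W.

g1 = W ⊕ X
g2 = W ⊙ Z
g3 = W ⊕ g2 = W ⊕ (W ⊙ Z)
g5 = g3 ⊕ g1 = (W ⊕ (W ⊙ Z)) ⊕ (W ⊕ X)
g6 = g5 ⊙ Y = ((W ⊕ (W ⊙ Z)) ⊕ (W ⊕ X)) ⊙ Y

((W ⊕ (W ⊙ Z)) ⊕ (W ⊕ X)) ⊙ Y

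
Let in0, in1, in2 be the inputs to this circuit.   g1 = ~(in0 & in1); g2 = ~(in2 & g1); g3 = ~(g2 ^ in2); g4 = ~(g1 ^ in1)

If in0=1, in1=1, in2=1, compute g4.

0

g1 = ~(1 & 1) = 0
g4 = ~(0 ^ 1) = 0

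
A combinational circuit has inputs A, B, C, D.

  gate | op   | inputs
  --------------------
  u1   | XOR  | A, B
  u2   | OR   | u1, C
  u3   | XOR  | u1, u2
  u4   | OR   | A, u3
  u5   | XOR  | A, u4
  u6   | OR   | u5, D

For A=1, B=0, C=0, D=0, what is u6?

0

u1 = 1 XOR 0 = 1
u2 = 1 OR 0 = 1
u3 = 1 XOR 1 = 0
u4 = 1 OR 0 = 1
u5 = 1 XOR 1 = 0
u6 = 0 OR 0 = 0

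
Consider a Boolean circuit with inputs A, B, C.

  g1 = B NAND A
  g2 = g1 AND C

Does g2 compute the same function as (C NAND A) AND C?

g1 = B NAND A
g2 = g1 AND C = (B NAND A) AND C
At A=1, B=0, C=1: circuit gives 1, formula gives 0.

No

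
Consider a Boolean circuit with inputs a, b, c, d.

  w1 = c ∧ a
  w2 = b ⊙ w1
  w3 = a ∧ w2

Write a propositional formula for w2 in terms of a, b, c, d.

w1 = c ∧ a
w2 = b ⊙ w1 = b ⊙ (c ∧ a)

b ⊙ (c ∧ a)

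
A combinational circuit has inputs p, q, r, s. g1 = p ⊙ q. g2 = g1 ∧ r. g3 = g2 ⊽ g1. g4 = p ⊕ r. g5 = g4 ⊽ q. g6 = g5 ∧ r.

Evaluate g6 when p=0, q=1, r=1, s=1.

g4 = 0 ⊕ 1 = 1
g5 = 1 ⊽ 1 = 0
g6 = 0 ∧ 1 = 0

0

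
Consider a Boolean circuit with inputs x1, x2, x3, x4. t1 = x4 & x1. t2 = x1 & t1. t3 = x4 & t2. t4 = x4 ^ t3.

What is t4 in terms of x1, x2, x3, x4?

t1 = x4 & x1
t2 = x1 & t1 = x1 & (x4 & x1)
t3 = x4 & t2 = x4 & (x1 & (x4 & x1))
t4 = x4 ^ t3 = x4 ^ (x4 & (x1 & (x4 & x1)))

x4 ^ (x4 & (x1 & (x4 & x1)))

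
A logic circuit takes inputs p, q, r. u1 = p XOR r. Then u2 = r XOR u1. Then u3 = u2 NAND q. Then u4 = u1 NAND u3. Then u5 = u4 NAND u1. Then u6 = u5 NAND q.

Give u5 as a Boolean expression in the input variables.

u1 = p XOR r
u2 = r XOR u1 = r XOR (p XOR r)
u3 = u2 NAND q = (r XOR (p XOR r)) NAND q
u4 = u1 NAND u3 = (p XOR r) NAND ((r XOR (p XOR r)) NAND q)
u5 = u4 NAND u1 = ((p XOR r) NAND ((r XOR (p XOR r)) NAND q)) NAND (p XOR r)

((p XOR r) NAND ((r XOR (p XOR r)) NAND q)) NAND (p XOR r)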